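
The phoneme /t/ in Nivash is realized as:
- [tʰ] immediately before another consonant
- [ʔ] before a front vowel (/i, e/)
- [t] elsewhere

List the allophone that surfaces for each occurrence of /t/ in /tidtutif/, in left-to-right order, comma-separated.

[ʔ], [t], [ʔ]

Occurrence 1 (position 1): before a front vowel (/i, e/) → [ʔ].
Occurrence 2 (position 4): no conditioning environment matches → elsewhere allophone [t].
Occurrence 3 (position 6): before a front vowel (/i, e/) → [ʔ].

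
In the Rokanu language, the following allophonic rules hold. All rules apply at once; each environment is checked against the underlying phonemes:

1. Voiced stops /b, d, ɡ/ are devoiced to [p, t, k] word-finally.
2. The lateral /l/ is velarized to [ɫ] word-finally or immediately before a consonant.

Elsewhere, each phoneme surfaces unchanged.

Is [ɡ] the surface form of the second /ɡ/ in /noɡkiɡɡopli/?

/ɡ/ (between /i/ and /ɡ/): rule 1 targets it, but not word-finally → unchanged [ɡ].
The actual realization is [ɡ], which matches [ɡ].

Yes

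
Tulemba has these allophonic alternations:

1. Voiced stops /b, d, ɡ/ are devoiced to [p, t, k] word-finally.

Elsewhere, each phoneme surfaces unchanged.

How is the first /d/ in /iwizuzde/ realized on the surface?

/d/ (between /z/ and /e/) is in the target of rule 1 but the environment (word-finally) is not met → [d].

[d]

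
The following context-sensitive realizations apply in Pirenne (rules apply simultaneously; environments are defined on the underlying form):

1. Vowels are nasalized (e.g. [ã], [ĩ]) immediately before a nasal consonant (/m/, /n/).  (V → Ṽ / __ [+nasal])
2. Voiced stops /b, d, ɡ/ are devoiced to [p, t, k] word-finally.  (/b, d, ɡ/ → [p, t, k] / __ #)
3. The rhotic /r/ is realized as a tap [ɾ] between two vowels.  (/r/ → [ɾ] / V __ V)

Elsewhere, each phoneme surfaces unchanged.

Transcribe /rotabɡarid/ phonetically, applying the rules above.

/r/ (word-initial): rule 3 targets it, but not between two vowels → unchanged [r].
/o/ (between /r/ and /t/) fails the environment for rule 1, so it stays [o].
/a/ (between /t/ and /b/): rule 1 targets it, but not before a nasal consonant → unchanged [a].
/b/ (between /a/ and /ɡ/): rule 2 targets it, but not word-finally → unchanged [b].
/ɡ/ (between /b/ and /a/) fails the environment for rule 2, so it stays [ɡ].
/a/ (between /ɡ/ and /r/): rule 1 targets it, but not before a nasal consonant → unchanged [a].
/r/ meets the environment for rule 3 (between two vowels) → [ɾ].
/i/ — between /r/ and /d/; rule 1 does not apply here → [i].
/d/ meets the environment for rule 2 (word-finally) → [t].

[rotabɡaɾit]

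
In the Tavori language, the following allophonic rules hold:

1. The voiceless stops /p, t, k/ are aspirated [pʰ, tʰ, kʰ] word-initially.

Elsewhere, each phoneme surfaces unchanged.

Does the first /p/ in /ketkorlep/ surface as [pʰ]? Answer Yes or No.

No

/p/ (word-final) fails the environment for rule 1, so it stays [p].
The actual realization is [p], not [pʰ].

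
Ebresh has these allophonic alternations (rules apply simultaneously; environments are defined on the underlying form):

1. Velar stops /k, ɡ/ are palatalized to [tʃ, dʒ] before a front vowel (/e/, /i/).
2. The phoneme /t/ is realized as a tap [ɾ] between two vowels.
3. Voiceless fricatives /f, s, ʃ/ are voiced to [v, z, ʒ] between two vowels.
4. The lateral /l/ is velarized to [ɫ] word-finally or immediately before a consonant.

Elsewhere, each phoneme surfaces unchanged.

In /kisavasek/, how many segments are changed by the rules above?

3

Segments that undergo a rule: /k/ → [tʃ] (rule 1); /s/ → [z] (rule 3); /s/ → [z] (rule 3).
All other segments surface unchanged.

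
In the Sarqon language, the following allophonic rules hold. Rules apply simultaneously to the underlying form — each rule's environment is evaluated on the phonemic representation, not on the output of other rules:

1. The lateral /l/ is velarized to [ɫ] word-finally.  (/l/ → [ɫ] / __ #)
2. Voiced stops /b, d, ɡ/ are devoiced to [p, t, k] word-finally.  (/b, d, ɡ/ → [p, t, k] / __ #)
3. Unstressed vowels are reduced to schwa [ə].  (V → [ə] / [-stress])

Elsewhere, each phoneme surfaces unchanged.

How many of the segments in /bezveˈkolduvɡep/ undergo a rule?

4

Segments that undergo a rule: /e/ → [ə] (rule 3); /e/ → [ə] (rule 3); /u/ → [ə] (rule 3); /e/ → [ə] (rule 3).
All other segments surface unchanged.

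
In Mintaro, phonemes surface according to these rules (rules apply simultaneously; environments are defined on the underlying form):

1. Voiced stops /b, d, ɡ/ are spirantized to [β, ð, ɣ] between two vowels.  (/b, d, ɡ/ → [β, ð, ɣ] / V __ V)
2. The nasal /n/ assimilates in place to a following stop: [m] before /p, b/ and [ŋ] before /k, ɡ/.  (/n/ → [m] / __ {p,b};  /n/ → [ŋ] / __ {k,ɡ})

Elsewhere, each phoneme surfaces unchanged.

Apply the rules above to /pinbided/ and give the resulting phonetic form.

/p/ — not in any rule's target class → [p].
/i/ (between /p/ and /n/): no rule targets it → [i].
/n/ (between /i/ and /b/): before a labial or velar stop, so rule 2 applies → [m].
/b/ — between /n/ and /i/; rule 1 does not apply here → [b].
/i/ stays [i].
Rule 1 applies to /d/ (between /i/ and /e/: between two vowels) → [ð].
/e/ stays [e].
/d/ (word-final) is in the target of rule 1 but the environment (between two vowels) is not met → [d].

[pimbiðed]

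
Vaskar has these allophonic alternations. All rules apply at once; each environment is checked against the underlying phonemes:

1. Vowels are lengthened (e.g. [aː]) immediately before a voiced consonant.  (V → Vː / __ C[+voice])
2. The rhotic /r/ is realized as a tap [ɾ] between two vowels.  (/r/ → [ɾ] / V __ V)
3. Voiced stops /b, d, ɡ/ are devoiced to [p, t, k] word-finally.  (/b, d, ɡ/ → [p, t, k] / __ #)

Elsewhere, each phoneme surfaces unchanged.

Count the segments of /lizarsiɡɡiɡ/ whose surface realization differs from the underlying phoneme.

5

Segments that undergo a rule: /i/ → [iː] (rule 1); /a/ → [aː] (rule 1); /i/ → [iː] (rule 1); /i/ → [iː] (rule 1); /ɡ/ → [k] (rule 3).
All other segments surface unchanged.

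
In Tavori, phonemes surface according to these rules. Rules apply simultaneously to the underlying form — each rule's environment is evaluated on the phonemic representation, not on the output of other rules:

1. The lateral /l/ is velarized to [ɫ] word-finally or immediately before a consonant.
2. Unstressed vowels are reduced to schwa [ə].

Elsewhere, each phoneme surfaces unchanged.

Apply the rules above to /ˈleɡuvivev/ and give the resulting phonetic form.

/l/ — word-initial; rule 1 does not apply here → [l].
/e/ (between /l/ and /ɡ/) is in the target of rule 2 but the environment (in an unstressed syllable) is not met → [e].
/ɡ/ (between /e/ and /u/) is unaffected → [ɡ].
Rule 2 applies to /u/ (between /ɡ/ and /v/: in an unstressed syllable) → [ə].
/v/ (between /u/ and /i/): no rule targets it → [v].
Rule 2 applies to /i/ (between /v/ and /v/: in an unstressed syllable) → [ə].
/v/ — not in any rule's target class → [v].
/e/ meets the environment for rule 2 (in an unstressed syllable) → [ə].
/v/ — not in any rule's target class → [v].

[ˈleɡəvəvəv]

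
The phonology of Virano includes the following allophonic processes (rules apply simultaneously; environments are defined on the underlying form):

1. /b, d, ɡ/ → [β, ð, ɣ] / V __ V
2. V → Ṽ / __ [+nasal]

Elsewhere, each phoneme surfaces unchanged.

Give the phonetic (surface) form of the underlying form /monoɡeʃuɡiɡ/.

[mõnoɣeʃuɣiɡ]

/m/ (word-initial) is unaffected → [m].
/o/ meets the environment for rule 2 (before a nasal consonant) → [õ].
/n/ (between /o/ and /o/) is unaffected → [n].
/o/ (between /n/ and /ɡ/) fails the environment for rule 2, so it stays [o].
/ɡ/ (between /o/ and /e/) occurs between two vowels → [ɣ] by rule 1.
/e/ (between /ɡ/ and /ʃ/) is in the target of rule 2 but the environment (before a nasal consonant) is not met → [e].
/ʃ/ stays [ʃ].
/u/ (between /ʃ/ and /ɡ/): rule 2 targets it, but not before a nasal consonant → unchanged [u].
/ɡ/ (between /u/ and /i/) occurs between two vowels → [ɣ] by rule 1.
/i/ (between /ɡ/ and /ɡ/) is in the target of rule 2 but the environment (before a nasal consonant) is not met → [i].
/ɡ/ (word-final): rule 1 targets it, but not between two vowels → unchanged [ɡ].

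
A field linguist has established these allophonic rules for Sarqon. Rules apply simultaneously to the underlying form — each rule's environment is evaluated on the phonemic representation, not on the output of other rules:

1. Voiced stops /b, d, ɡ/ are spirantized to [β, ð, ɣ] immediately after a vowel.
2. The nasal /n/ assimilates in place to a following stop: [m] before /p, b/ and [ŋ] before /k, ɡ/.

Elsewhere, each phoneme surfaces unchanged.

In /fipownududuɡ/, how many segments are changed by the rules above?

Segments that undergo a rule: /d/ → [ð] (rule 1); /d/ → [ð] (rule 1); /ɡ/ → [ɣ] (rule 1).
All other segments surface unchanged.

3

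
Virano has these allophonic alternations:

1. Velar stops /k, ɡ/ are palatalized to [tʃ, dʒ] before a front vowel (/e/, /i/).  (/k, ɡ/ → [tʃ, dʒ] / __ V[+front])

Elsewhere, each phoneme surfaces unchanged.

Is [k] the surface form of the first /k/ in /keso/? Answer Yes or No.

No

/k/ (word-initial): before a front vowel, so rule 1 applies → [tʃ].
The actual realization is [tʃ], not [k].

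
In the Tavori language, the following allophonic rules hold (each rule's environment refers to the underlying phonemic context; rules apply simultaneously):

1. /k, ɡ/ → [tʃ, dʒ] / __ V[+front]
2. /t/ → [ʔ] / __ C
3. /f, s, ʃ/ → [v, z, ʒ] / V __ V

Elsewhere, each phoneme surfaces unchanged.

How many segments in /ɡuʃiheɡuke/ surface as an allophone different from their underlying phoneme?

Segments that undergo a rule: /ʃ/ → [ʒ] (rule 3); /k/ → [tʃ] (rule 1).
All other segments surface unchanged.

2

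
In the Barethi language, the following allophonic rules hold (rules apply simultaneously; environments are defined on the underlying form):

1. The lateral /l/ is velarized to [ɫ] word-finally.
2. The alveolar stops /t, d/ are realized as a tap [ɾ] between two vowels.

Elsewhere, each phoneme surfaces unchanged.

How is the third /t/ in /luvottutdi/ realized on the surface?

[t]

/t/ (between /u/ and /d/) fails the environment for rule 2, so it stays [t].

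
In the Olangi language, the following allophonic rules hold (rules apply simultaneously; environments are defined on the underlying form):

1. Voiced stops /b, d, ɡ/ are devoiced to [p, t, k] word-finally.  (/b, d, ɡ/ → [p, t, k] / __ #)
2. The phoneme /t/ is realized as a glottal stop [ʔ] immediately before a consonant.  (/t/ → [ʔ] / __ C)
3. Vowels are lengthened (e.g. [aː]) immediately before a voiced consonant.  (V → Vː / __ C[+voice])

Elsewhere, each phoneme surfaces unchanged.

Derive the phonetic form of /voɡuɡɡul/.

/v/ (word-initial): no rule targets it → [v].
/o/ (between /v/ and /ɡ/) occurs before a voiced consonant → [oː] by rule 3.
/ɡ/ (between /o/ and /u/): rule 1 targets it, but not word-finally → unchanged [ɡ].
/u/ — between /ɡ/ and /ɡ/, before a voiced consonant — surfaces as [uː] (rule 3).
/ɡ/ (between /u/ and /ɡ/) is in the target of rule 1 but the environment (word-finally) is not met → [ɡ].
/ɡ/ (between /ɡ/ and /u/) is in the target of rule 1 but the environment (word-finally) is not met → [ɡ].
/u/ (between /ɡ/ and /l/) occurs before a voiced consonant → [uː] by rule 3.
/l/ — not in any rule's target class → [l].

[voːɡuːɡɡuːl]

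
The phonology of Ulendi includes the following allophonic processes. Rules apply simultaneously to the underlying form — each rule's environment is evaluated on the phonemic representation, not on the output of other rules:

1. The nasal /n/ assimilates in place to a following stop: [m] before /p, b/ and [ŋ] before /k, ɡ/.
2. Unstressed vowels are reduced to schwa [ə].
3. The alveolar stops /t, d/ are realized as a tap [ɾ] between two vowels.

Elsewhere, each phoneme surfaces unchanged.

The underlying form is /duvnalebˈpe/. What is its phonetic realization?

/d/ (word-initial) is in the target of rule 3 but the environment (between two vowels) is not met → [d].
Rule 2 applies to /u/ (between /d/ and /v/: in an unstressed syllable) → [ə].
/v/ — not in any rule's target class → [v].
/n/ (between /v/ and /a/) fails the environment for rule 1, so it stays [n].
/a/ (between /n/ and /l/) occurs in an unstressed syllable → [ə] by rule 2.
/l/ stays [l].
/e/ — between /l/ and /b/, in an unstressed syllable — surfaces as [ə] (rule 2).
/b/ (between /e/ and /p/): no rule targets it → [b].
/p/ — not in any rule's target class → [p].
/e/ (word-final) fails the environment for rule 2, so it stays [e].

[dəvnələbˈpe]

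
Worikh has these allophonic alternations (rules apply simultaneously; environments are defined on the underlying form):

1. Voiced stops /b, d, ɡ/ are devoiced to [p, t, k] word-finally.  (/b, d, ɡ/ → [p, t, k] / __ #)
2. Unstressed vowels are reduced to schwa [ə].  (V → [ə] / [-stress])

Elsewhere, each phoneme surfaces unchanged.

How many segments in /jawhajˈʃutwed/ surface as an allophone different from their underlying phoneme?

Segments that undergo a rule: /a/ → [ə] (rule 2); /a/ → [ə] (rule 2); /e/ → [ə] (rule 2); /d/ → [t] (rule 1).
All other segments surface unchanged.

4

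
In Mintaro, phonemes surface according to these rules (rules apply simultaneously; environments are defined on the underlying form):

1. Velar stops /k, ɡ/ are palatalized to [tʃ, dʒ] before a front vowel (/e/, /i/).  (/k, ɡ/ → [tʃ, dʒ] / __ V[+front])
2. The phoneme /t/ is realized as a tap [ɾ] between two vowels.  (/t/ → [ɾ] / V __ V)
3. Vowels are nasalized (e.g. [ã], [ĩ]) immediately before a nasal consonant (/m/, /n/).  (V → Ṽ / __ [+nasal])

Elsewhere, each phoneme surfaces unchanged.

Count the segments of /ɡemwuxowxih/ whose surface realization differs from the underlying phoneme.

2

Segments that undergo a rule: /ɡ/ → [dʒ] (rule 1); /e/ → [ẽ] (rule 3).
All other segments surface unchanged.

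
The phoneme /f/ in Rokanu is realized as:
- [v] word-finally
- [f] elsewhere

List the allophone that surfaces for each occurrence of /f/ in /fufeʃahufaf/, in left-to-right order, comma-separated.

Occurrence 1 (position 1): no conditioning environment matches → elsewhere allophone [f].
Occurrence 2 (position 3): no conditioning environment matches → elsewhere allophone [f].
Occurrence 3 (position 9): no conditioning environment matches → elsewhere allophone [f].
Occurrence 4 (position 11): word-finally → [v].

[f], [f], [f], [v]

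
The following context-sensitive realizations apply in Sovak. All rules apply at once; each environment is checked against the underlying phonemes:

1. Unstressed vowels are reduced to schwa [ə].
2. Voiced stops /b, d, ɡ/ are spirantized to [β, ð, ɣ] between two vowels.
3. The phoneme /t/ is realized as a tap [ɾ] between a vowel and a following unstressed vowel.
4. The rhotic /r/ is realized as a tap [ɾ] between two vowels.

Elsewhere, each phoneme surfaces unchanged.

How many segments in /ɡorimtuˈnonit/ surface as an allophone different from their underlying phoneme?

Segments that undergo a rule: /o/ → [ə] (rule 1); /r/ → [ɾ] (rule 4); /i/ → [ə] (rule 1); /u/ → [ə] (rule 1); /i/ → [ə] (rule 1).
All other segments surface unchanged.

5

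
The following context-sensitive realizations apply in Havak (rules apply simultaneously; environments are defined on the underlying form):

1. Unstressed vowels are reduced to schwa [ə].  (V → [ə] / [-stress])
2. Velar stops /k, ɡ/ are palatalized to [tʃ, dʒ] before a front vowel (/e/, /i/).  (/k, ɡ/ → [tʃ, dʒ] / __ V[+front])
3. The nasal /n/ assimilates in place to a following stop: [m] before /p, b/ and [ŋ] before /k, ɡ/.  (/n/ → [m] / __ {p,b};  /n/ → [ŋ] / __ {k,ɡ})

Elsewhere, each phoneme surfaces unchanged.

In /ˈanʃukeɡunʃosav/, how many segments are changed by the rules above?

Segments that undergo a rule: /u/ → [ə] (rule 1); /k/ → [tʃ] (rule 2); /e/ → [ə] (rule 1); /u/ → [ə] (rule 1); /o/ → [ə] (rule 1); /a/ → [ə] (rule 1).
All other segments surface unchanged.

6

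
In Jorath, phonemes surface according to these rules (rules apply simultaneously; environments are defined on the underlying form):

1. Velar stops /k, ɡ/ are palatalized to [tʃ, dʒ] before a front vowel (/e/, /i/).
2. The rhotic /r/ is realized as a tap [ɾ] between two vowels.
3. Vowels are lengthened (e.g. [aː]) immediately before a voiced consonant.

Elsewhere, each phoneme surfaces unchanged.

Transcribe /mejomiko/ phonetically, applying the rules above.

[meːjoːmiko]

/e/ (between /m/ and /j/) occurs before a voiced consonant → [eː] by rule 3.
Rule 3 applies to /o/ (between /j/ and /m/: before a voiced consonant) → [oː].
/i/ (between /m/ and /k/): rule 3 targets it, but not before a voiced consonant → unchanged [i].
/k/ — between /i/ and /o/; rule 1 does not apply here → [k].
/o/ (word-final) is in the target of rule 3 but the environment (before a voiced consonant) is not met → [o].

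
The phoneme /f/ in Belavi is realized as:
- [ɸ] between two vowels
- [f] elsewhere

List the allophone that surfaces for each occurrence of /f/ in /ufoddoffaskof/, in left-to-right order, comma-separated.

Occurrence 1 (position 2): between two vowels → [ɸ].
Occurrence 2 (position 7): no conditioning environment matches → elsewhere allophone [f].
Occurrence 3 (position 8): no conditioning environment matches → elsewhere allophone [f].
Occurrence 4 (position 13): no conditioning environment matches → elsewhere allophone [f].

[ɸ], [f], [f], [f]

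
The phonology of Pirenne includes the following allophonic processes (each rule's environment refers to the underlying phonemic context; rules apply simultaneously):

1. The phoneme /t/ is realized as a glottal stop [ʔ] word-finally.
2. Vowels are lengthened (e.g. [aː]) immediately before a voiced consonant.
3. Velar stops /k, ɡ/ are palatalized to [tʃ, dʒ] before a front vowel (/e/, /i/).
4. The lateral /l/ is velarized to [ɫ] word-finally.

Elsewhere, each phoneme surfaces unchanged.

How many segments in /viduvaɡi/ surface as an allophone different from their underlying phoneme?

Segments that undergo a rule: /i/ → [iː] (rule 2); /u/ → [uː] (rule 2); /a/ → [aː] (rule 2); /ɡ/ → [dʒ] (rule 3).
All other segments surface unchanged.

4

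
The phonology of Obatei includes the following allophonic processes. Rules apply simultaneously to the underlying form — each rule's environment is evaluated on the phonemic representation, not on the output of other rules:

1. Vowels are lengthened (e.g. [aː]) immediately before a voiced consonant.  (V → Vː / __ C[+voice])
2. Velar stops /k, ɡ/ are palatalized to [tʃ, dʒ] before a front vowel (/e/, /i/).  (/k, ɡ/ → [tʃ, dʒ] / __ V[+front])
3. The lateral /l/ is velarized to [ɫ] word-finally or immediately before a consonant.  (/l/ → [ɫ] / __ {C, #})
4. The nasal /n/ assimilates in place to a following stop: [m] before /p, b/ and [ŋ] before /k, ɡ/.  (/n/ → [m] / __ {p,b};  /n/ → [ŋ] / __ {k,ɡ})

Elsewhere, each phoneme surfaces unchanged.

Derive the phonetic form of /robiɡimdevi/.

/r/ (word-initial) is unaffected → [r].
/o/ (between /r/ and /b/): before a voiced consonant, so rule 1 applies → [oː].
/b/ stays [b].
/i/ (between /b/ and /ɡ/): before a voiced consonant, so rule 1 applies → [iː].
Rule 2 applies to /ɡ/ (between /i/ and /i/: before a front vowel) → [dʒ].
/i/ (between /ɡ/ and /m/) occurs before a voiced consonant → [iː] by rule 1.
/m/ (between /i/ and /d/) is unaffected → [m].
/d/ (between /m/ and /e/): no rule targets it → [d].
/e/ meets the environment for rule 1 (before a voiced consonant) → [eː].
/v/ (between /e/ and /i/) is unaffected → [v].
/i/ (word-final): rule 1 targets it, but not before a voiced consonant → unchanged [i].

[roːbiːdʒiːmdeːvi]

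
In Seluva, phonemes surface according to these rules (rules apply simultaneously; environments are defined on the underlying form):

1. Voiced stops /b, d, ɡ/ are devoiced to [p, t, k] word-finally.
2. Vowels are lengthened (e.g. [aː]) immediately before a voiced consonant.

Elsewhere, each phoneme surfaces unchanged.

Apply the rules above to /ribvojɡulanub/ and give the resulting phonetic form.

[riːbvoːjɡuːlaːnuːp]

/r/ — not in any rule's target class → [r].
/i/ (between /r/ and /b/) occurs before a voiced consonant → [iː] by rule 2.
/b/ (between /i/ and /v/) fails the environment for rule 1, so it stays [b].
/v/ (between /b/ and /o/): no rule targets it → [v].
/o/ — between /v/ and /j/, before a voiced consonant — surfaces as [oː] (rule 2).
/j/ (between /o/ and /ɡ/): no rule targets it → [j].
/ɡ/ — between /j/ and /u/; rule 1 does not apply here → [ɡ].
Rule 2 applies to /u/ (between /ɡ/ and /l/: before a voiced consonant) → [uː].
/l/ (between /u/ and /a/): no rule targets it → [l].
Rule 2 applies to /a/ (between /l/ and /n/: before a voiced consonant) → [aː].
/n/ (between /a/ and /u/): no rule targets it → [n].
/u/ meets the environment for rule 2 (before a voiced consonant) → [uː].
/b/ — word-final, word-finally — surfaces as [p] (rule 1).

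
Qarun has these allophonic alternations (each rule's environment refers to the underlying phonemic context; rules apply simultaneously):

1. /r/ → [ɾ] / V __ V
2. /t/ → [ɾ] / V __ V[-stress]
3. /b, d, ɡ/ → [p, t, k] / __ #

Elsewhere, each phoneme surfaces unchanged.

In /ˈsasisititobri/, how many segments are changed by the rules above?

2

Segments that undergo a rule: /t/ → [ɾ] (rule 2); /t/ → [ɾ] (rule 2).
All other segments surface unchanged.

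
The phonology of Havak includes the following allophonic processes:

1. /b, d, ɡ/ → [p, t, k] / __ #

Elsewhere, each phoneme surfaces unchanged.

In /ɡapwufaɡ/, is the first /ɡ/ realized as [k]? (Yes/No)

/ɡ/ (word-initial) fails the environment for rule 1, so it stays [ɡ].
The actual realization is [ɡ], not [k].

No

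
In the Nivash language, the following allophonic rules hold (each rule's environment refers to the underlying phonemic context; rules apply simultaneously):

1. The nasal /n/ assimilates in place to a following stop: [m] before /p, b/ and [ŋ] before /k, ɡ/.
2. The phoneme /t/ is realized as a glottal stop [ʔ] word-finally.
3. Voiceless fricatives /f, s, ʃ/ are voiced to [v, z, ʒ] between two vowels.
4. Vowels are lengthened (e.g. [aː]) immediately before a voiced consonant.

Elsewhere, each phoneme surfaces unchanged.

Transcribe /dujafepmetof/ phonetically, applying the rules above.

/d/ — not in any rule's target class → [d].
/u/ — between /d/ and /j/, before a voiced consonant — surfaces as [uː] (rule 4).
/j/ stays [j].
/a/ (between /j/ and /f/) fails the environment for rule 4, so it stays [a].
/f/ — between /a/ and /e/, between two vowels — surfaces as [v] (rule 3).
/e/ (between /f/ and /p/): rule 4 targets it, but not before a voiced consonant → unchanged [e].
/p/ (between /e/ and /m/) is unaffected → [p].
/m/ (between /p/ and /e/): no rule targets it → [m].
/e/ (between /m/ and /t/): rule 4 targets it, but not before a voiced consonant → unchanged [e].
/t/ (between /e/ and /o/): rule 2 targets it, but not word-finally → unchanged [t].
/o/ (between /t/ and /f/) is in the target of rule 4 but the environment (before a voiced consonant) is not met → [o].
/f/ (word-final) is in the target of rule 3 but the environment (between two vowels) is not met → [f].

[duːjavepmetof]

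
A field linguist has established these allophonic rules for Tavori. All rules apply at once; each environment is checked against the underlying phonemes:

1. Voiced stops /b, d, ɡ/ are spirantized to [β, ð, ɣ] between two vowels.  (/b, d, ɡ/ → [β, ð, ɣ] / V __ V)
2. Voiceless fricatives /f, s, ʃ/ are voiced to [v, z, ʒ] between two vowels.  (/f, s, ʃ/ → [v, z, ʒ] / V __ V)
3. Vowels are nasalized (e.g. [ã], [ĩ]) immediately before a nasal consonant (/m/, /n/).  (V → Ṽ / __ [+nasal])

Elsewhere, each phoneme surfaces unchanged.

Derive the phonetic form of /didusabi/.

/d/ (word-initial) fails the environment for rule 1, so it stays [d].
/i/ (between /d/ and /d/) is in the target of rule 3 but the environment (before a nasal consonant) is not met → [i].
/d/ — between /i/ and /u/, between two vowels — surfaces as [ð] (rule 1).
/u/ — between /d/ and /s/; rule 3 does not apply here → [u].
Rule 2 applies to /s/ (between /u/ and /a/: between two vowels) → [z].
/a/ — between /s/ and /b/; rule 3 does not apply here → [a].
/b/ — between /a/ and /i/, between two vowels — surfaces as [β] (rule 1).
/i/ (word-final): rule 3 targets it, but not before a nasal consonant → unchanged [i].

[diðuzaβi]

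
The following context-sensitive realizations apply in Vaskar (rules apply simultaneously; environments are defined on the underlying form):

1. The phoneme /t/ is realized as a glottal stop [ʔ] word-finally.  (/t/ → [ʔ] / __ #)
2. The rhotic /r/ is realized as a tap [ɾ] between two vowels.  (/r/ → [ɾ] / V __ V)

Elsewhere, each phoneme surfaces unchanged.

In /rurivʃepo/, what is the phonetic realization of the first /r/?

/r/ (word-initial) fails the environment for rule 2, so it stays [r].

[r]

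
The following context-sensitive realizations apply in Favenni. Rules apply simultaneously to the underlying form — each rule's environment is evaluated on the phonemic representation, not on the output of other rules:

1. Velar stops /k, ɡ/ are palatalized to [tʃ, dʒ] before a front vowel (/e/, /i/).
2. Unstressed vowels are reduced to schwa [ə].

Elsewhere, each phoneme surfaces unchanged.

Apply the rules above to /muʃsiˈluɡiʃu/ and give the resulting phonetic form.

/m/ (word-initial): no rule targets it → [m].
/u/ (between /m/ and /ʃ/) occurs in an unstressed syllable → [ə] by rule 2.
/ʃ/ — not in any rule's target class → [ʃ].
/s/ — not in any rule's target class → [s].
Rule 2 applies to /i/ (between /s/ and /l/: in an unstressed syllable) → [ə].
/l/ — not in any rule's target class → [l].
/u/ (between /l/ and /ɡ/): rule 2 targets it, but not in an unstressed syllable → unchanged [u].
/ɡ/ (between /u/ and /i/): before a front vowel, so rule 1 applies → [dʒ].
Rule 2 applies to /i/ (between /ɡ/ and /ʃ/: in an unstressed syllable) → [ə].
/ʃ/ — not in any rule's target class → [ʃ].
Rule 2 applies to /u/ (word-final: in an unstressed syllable) → [ə].

[məʃsəˈludʒəʃə]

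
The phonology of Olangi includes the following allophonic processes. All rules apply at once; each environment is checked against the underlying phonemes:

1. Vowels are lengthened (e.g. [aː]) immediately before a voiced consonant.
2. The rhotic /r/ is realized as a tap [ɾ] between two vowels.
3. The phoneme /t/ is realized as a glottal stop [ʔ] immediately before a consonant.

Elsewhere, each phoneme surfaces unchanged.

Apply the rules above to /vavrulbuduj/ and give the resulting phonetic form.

/v/ (word-initial) is unaffected → [v].
/a/ (between /v/ and /v/): before a voiced consonant, so rule 1 applies → [aː].
/v/ (between /a/ and /r/) is unaffected → [v].
/r/ (between /v/ and /u/) is in the target of rule 2 but the environment (between two vowels) is not met → [r].
/u/ (between /r/ and /l/) occurs before a voiced consonant → [uː] by rule 1.
/l/ — not in any rule's target class → [l].
/b/ (between /l/ and /u/): no rule targets it → [b].
/u/ (between /b/ and /d/): before a voiced consonant, so rule 1 applies → [uː].
/d/ (between /u/ and /u/) is unaffected → [d].
/u/ (between /d/ and /j/) occurs before a voiced consonant → [uː] by rule 1.
/j/ — not in any rule's target class → [j].

[vaːvruːlbuːduːj]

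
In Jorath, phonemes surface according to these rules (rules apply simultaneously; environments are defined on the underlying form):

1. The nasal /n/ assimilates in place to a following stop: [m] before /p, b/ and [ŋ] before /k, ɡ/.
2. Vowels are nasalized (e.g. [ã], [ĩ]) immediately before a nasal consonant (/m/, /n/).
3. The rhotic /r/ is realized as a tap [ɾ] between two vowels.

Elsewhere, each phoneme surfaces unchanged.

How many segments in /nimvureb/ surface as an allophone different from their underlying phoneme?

Segments that undergo a rule: /i/ → [ĩ] (rule 2); /r/ → [ɾ] (rule 3).
All other segments surface unchanged.

2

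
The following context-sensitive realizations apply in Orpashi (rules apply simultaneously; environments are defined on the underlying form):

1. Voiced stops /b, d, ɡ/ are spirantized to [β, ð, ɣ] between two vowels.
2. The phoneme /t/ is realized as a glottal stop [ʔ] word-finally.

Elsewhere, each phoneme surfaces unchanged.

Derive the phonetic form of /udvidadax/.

[udviðaðax]

/d/ (between /u/ and /v/): rule 1 targets it, but not between two vowels → unchanged [d].
/d/ (between /i/ and /a/): between two vowels, so rule 1 applies → [ð].
Rule 1 applies to /d/ (between /a/ and /a/: between two vowels) → [ð].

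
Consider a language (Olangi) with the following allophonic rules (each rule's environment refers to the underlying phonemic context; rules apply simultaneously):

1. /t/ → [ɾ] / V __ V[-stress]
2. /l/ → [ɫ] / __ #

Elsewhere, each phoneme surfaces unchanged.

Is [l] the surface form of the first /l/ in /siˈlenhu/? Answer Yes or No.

Yes

/l/ — between /i/ and /e/; rule 2 does not apply here → [l].
The actual realization is [l], which matches [l].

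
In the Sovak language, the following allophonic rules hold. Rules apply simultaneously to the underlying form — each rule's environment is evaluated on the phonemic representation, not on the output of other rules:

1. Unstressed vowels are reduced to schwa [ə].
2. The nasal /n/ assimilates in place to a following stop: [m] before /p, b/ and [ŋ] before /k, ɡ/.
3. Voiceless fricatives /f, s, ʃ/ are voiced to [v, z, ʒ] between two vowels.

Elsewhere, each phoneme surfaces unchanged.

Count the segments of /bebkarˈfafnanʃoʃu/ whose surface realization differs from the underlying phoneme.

6

Segments that undergo a rule: /e/ → [ə] (rule 1); /a/ → [ə] (rule 1); /a/ → [ə] (rule 1); /o/ → [ə] (rule 1); /ʃ/ → [ʒ] (rule 3); /u/ → [ə] (rule 1).
All other segments surface unchanged.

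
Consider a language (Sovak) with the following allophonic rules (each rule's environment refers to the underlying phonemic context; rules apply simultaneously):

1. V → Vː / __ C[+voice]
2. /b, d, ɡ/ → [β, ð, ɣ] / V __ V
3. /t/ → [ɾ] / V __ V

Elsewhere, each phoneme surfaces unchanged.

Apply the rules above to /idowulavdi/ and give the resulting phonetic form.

[iːðoːwuːlaːvdi]

/i/ (word-initial): before a voiced consonant, so rule 1 applies → [iː].
Rule 2 applies to /d/ (between /i/ and /o/: between two vowels) → [ð].
Rule 1 applies to /o/ (between /d/ and /w/: before a voiced consonant) → [oː].
/w/ (between /o/ and /u/): no rule targets it → [w].
/u/ — between /w/ and /l/, before a voiced consonant — surfaces as [uː] (rule 1).
/l/ (between /u/ and /a/): no rule targets it → [l].
/a/ (between /l/ and /v/) occurs before a voiced consonant → [aː] by rule 1.
/v/ (between /a/ and /d/) is unaffected → [v].
/d/ (between /v/ and /i/): rule 2 targets it, but not between two vowels → unchanged [d].
/i/ (word-final) fails the environment for rule 1, so it stays [i].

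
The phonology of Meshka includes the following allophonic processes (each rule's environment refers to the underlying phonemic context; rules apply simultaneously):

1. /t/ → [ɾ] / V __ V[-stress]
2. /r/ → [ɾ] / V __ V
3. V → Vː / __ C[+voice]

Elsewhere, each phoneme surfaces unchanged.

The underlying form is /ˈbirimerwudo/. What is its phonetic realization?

[ˈbiːɾiːmeːrwuːdo]

/b/ (word-initial) is unaffected → [b].
/i/ (between /b/ and /r/) occurs before a voiced consonant → [iː] by rule 3.
/r/ — between /i/ and /i/, between two vowels — surfaces as [ɾ] (rule 2).
/i/ (between /r/ and /m/) occurs before a voiced consonant → [iː] by rule 3.
/m/ — not in any rule's target class → [m].
/e/ meets the environment for rule 3 (before a voiced consonant) → [eː].
/r/ (between /e/ and /w/) is in the target of rule 2 but the environment (between two vowels) is not met → [r].
/w/ stays [w].
/u/ meets the environment for rule 3 (before a voiced consonant) → [uː].
/d/ — not in any rule's target class → [d].
/o/ — word-final; rule 3 does not apply here → [o].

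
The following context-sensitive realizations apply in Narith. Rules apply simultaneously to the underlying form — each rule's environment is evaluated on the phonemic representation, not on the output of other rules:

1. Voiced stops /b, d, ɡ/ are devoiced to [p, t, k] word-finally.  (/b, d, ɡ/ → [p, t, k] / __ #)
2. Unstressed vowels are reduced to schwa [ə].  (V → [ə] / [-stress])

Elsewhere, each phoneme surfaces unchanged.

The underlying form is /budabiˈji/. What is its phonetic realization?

[bədəbəˈji]

/b/ (word-initial): rule 1 targets it, but not word-finally → unchanged [b].
/u/ (between /b/ and /d/): in an unstressed syllable, so rule 2 applies → [ə].
/d/ (between /u/ and /a/): rule 1 targets it, but not word-finally → unchanged [d].
/a/ (between /d/ and /b/): in an unstressed syllable, so rule 2 applies → [ə].
/b/ (between /a/ and /i/) is in the target of rule 1 but the environment (word-finally) is not met → [b].
/i/ (between /b/ and /j/): in an unstressed syllable, so rule 2 applies → [ə].
/j/ — not in any rule's target class → [j].
/i/ (word-final) is in the target of rule 2 but the environment (in an unstressed syllable) is not met → [i].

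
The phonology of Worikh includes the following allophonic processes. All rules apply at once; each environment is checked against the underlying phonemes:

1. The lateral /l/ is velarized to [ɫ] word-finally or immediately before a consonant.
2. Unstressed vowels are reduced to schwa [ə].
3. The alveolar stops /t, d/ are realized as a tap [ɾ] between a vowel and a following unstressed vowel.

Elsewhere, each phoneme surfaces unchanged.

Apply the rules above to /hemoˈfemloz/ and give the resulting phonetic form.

[həməˈfemləz]

/h/ (word-initial) is unaffected → [h].
/e/ — between /h/ and /m/, in an unstressed syllable — surfaces as [ə] (rule 2).
/m/ stays [m].
/o/ — between /m/ and /f/, in an unstressed syllable — surfaces as [ə] (rule 2).
/f/ (between /o/ and /e/): no rule targets it → [f].
/e/ (between /f/ and /m/) fails the environment for rule 2, so it stays [e].
/m/ stays [m].
/l/ (between /m/ and /o/): rule 1 targets it, but not word-finally or immediately before a consonant → unchanged [l].
/o/ — between /l/ and /z/, in an unstressed syllable — surfaces as [ə] (rule 2).
/z/ (word-final) is unaffected → [z].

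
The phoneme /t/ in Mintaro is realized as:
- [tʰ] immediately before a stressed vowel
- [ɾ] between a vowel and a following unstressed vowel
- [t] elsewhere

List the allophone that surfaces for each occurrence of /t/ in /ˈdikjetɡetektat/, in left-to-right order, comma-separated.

Occurrence 1 (position 6): no conditioning environment matches → elsewhere allophone [t].
Occurrence 2 (position 9): between a vowel and an unstressed vowel → [ɾ].
Occurrence 3 (position 12): no conditioning environment matches → elsewhere allophone [t].
Occurrence 4 (position 14): no conditioning environment matches → elsewhere allophone [t].

[t], [ɾ], [t], [t]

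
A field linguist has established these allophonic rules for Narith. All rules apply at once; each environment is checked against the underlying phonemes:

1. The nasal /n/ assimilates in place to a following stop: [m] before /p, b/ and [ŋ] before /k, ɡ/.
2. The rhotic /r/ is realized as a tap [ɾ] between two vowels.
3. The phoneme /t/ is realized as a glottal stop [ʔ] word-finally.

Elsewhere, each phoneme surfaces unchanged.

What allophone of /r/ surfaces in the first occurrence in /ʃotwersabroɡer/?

/r/ (between /e/ and /s/) fails the environment for rule 2, so it stays [r].

[r]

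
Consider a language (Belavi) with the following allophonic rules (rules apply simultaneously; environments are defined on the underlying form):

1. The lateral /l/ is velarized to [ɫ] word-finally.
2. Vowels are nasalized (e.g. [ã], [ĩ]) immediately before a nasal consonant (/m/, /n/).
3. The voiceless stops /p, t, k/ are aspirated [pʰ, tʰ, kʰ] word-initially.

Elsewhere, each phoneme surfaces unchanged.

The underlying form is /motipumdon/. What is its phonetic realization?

/o/ — between /m/ and /t/; rule 2 does not apply here → [o].
/t/ (between /o/ and /i/) fails the environment for rule 3, so it stays [t].
/i/ (between /t/ and /p/) fails the environment for rule 2, so it stays [i].
/p/ — between /i/ and /u/; rule 3 does not apply here → [p].
/u/ — between /p/ and /m/, before a nasal consonant — surfaces as [ũ] (rule 2).
/o/ (between /d/ and /n/) occurs before a nasal consonant → [õ] by rule 2.

[motipũmdõn]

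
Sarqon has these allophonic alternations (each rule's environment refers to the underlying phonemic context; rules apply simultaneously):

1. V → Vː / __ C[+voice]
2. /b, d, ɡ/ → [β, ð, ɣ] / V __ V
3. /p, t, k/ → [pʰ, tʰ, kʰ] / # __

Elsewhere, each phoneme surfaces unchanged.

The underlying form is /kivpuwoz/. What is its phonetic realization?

[kʰiːvpuːwoːz]

/k/ (word-initial): word-initially, so rule 3 applies → [kʰ].
/i/ — between /k/ and /v/, before a voiced consonant — surfaces as [iː] (rule 1).
/v/ — not in any rule's target class → [v].
/p/ (between /v/ and /u/) fails the environment for rule 3, so it stays [p].
/u/ — between /p/ and /w/, before a voiced consonant — surfaces as [uː] (rule 1).
/w/ stays [w].
Rule 1 applies to /o/ (between /w/ and /z/: before a voiced consonant) → [oː].
/z/ (word-final): no rule targets it → [z].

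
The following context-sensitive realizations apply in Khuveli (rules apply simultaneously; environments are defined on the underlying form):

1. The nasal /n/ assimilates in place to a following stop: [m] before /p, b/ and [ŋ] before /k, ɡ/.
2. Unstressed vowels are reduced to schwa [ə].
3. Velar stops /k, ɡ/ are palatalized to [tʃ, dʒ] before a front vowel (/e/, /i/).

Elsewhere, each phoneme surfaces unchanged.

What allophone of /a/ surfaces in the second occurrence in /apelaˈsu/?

Rule 2 applies to /a/ (between /l/ and /s/: in an unstressed syllable) → [ə].

[ə]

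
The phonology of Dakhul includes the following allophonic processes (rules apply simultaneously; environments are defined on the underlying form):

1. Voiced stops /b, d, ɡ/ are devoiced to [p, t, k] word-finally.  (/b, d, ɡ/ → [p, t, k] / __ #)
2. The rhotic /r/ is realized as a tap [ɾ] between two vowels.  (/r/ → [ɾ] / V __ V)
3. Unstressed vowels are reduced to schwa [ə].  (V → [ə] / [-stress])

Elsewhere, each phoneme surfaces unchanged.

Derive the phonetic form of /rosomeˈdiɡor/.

[rəsəməˈdiɡər]

/r/ (word-initial) fails the environment for rule 2, so it stays [r].
/o/ (between /r/ and /s/): in an unstressed syllable, so rule 3 applies → [ə].
/s/ (between /o/ and /o/) is unaffected → [s].
/o/ — between /s/ and /m/, in an unstressed syllable — surfaces as [ə] (rule 3).
/m/ stays [m].
/e/ meets the environment for rule 3 (in an unstressed syllable) → [ə].
/d/ (between /e/ and /i/): rule 1 targets it, but not word-finally → unchanged [d].
/i/ — between /d/ and /ɡ/; rule 3 does not apply here → [i].
/ɡ/ — between /i/ and /o/; rule 1 does not apply here → [ɡ].
Rule 3 applies to /o/ (between /ɡ/ and /r/: in an unstressed syllable) → [ə].
/r/ (word-final) is in the target of rule 2 but the environment (between two vowels) is not met → [r].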